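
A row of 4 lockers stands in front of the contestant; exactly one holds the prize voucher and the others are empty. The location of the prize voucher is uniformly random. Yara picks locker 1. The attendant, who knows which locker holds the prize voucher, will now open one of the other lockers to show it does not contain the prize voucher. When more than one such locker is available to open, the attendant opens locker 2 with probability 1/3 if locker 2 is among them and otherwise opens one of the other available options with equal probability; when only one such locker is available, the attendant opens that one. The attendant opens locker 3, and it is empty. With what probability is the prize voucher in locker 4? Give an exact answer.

Apply Bayes' rule, conditioning on where the prize voucher actually is.
If it is in locker 1 (prior 1/4): locker 2 is available but not opened; locker 3 gets probability (1 − 1/3)/2 = 1/3; weight (1/4)·(1/3) = 1/12.
If it is in locker 2 (prior 1/4): locker 2 holds the prize so is unavailable; the attendant chooses uniformly among the 2 others, probability 1/2; weight (1/4)·(1/2) = 1/8.
If it is in locker 3 (prior 1/4): the attendant opened locker 3, so this case is ruled out; weight (1/4)·0 = 0.
If it is in locker 4 (prior 1/4): locker 2 is available but not opened, probability 2/3; weight (1/4)·(2/3) = 1/6.
The weights sum to 3/8.
So P(the prize voucher in locker 4 | the attendant opened locker 3) = (1/6) / (3/8) = 4/9.

4/9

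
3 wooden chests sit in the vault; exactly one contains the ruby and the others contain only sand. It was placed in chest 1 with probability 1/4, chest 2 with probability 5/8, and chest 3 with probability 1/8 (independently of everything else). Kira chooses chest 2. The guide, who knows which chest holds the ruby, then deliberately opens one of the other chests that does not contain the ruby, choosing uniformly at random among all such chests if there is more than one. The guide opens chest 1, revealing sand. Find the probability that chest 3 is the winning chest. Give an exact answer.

2/7

Condition on the true location of the ruby.
If it is in chest 1 (prior 1/4): the guide opened chest 1, so this case is ruled out; weight (1/4)·0 = 0.
If it is in chest 2 (prior 5/8): the guide has 2 equally likely choices, so probability 1/2; weight (5/8)·(1/2) = 5/16.
If it is in chest 3 (prior 1/8): the guide has no choice, probability 1; weight (1/8)·1 = 1/8.
The weights sum to 7/16.
So P(the ruby in chest 3 | the guide opened chest 1) = (1/8) / (7/16) = 2/7.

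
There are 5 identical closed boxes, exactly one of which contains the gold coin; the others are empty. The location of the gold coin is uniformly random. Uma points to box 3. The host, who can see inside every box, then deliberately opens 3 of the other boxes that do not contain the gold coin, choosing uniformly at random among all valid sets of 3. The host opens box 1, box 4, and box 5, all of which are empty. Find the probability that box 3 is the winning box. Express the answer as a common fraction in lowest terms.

Condition on the true location of the gold coin.
If it is in any of boxes 1, 4, and 5 (prior 1/5 each): that box was opened and seen not to hold the prize — ruled out; weight (1/5)·0 = 0 each.
If it is in box 2 (prior 1/5): the host has no choice, probability 1; weight (1/5)·1 = 1/5.
If it is in box 3 (prior 1/5): the host has 4 equally likely choices, so probability 1/4; weight (1/5)·(1/4) = 1/20.
The weights sum to 1/4.
So P(the gold coin in box 3 | the host opened box 1, box 4, and box 5) = (1/20) / (1/4) = 1/5.

1/5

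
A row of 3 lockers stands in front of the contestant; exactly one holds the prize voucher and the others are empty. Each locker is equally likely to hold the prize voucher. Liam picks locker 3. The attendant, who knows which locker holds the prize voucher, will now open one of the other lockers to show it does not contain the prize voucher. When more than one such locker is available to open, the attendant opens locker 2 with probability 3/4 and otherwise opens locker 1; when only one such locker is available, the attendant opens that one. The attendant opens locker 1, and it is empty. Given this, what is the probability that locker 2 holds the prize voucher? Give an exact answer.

4/5

Condition on the true location of the prize voucher.
If it is in locker 1 (prior 1/3): the attendant opened locker 1, so this case is ruled out; weight (1/3)·0 = 0.
If it is in locker 2 (prior 1/3): only locker 1 is available, probability 1; weight (1/3)·1 = 1/3.
If it is in locker 3 (prior 1/3): locker 2 is available but not opened, probability 1/4; weight (1/3)·(1/4) = 1/12.
The weights sum to 5/12.
So P(the prize voucher in locker 2 | the attendant opened locker 1) = (1/3) / (5/12) = 4/5.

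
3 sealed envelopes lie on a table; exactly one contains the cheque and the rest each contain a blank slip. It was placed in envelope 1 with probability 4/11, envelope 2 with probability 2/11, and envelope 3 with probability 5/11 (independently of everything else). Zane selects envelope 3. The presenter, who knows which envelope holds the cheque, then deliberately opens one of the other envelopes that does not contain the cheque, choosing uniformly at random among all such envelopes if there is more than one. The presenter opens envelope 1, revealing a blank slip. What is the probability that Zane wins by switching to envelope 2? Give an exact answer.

4/9

Condition on the true location of the cheque.
If it is in envelope 1 (prior 4/11): the presenter opened envelope 1, so this case is ruled out; weight (4/11)·0 = 0.
If it is in envelope 2 (prior 2/11): the presenter has no choice, probability 1; weight (2/11)·1 = 2/11.
If it is in envelope 3 (prior 5/11): the presenter has 2 equally likely choices, so probability 1/2; weight (5/11)·(1/2) = 5/22.
The weights sum to 9/22.
So P(the cheque in envelope 2 | the presenter opened envelope 1) = (2/11) / (9/22) = 4/9.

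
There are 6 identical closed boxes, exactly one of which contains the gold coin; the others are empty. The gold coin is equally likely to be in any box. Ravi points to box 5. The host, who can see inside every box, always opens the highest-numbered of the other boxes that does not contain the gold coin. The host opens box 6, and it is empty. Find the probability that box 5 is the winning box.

1/5

Apply Bayes' rule, conditioning on where the gold coin actually is.
If it is in any of boxes 1, 2, 3, 4, and 5 (prior 1/6 each): box 6 is the highest-numbered option available, probability 1; weight (1/6)·1 = 1/6 each.
If it is in box 6 (prior 1/6): the host opened box 6, so this case is ruled out; weight (1/6)·0 = 0.
The weights sum to 5/6.
So P(the gold coin in box 5 | the host opened box 6) = (1/6) / (5/6) = 1/5.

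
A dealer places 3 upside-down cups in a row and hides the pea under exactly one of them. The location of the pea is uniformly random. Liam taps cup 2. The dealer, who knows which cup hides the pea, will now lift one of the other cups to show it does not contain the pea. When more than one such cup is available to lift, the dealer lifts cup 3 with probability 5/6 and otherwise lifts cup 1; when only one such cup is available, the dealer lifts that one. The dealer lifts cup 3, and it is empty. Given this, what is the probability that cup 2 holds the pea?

Apply Bayes' rule, conditioning on where the pea actually is.
If it is under cup 1 (prior 1/3): only cup 3 is available, probability 1; weight (1/3)·1 = 1/3.
If it is under cup 2 (prior 1/3): cup 3 is available, opened with probability 5/6; weight (1/3)·(5/6) = 5/18.
If it is under cup 3 (prior 1/3): the dealer opened cup 3, so this case is ruled out; weight (1/3)·0 = 0.
The weights sum to 11/18.
So P(the pea under cup 2 | the dealer opened cup 3) = (5/18) / (11/18) = 5/11.

5/11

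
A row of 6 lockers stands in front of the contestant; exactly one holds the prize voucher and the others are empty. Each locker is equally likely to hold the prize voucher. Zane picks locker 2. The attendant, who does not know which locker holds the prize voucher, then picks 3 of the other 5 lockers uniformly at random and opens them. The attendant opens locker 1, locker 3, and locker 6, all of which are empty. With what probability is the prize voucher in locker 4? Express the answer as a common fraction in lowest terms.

Apply Bayes' rule, conditioning on where the prize voucher actually is.
If it is in any of lockers 1, 3, and 6 (prior 1/6 each): that locker was opened and seen not to hold the prize — ruled out; weight (1/6)·0 = 0 each.
If it is in any of lockers 2, 4, and 5 (prior 1/6 each): the attendant picks exactly this set with probability 1/10 regardless, and none is the prize; weight (1/6)·(1/10) = 1/60 each.
The weights sum to 1/20.
So P(the prize voucher in locker 4 | the attendant opened locker 1, locker 3, and locker 6) = (1/60) / (1/20) = 1/3.

1/3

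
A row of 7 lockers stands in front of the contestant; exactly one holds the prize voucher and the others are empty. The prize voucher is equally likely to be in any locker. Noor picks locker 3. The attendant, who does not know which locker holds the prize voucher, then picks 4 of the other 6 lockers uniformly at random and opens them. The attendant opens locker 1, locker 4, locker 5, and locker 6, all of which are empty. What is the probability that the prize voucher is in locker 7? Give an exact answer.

Condition on the true location of the prize voucher.
If it is in any of lockers 1, 4, 5, and 6 (prior 1/7 each): that locker was opened and seen not to hold the prize — ruled out; weight (1/7)·0 = 0 each.
If it is in any of lockers 2, 3, and 7 (prior 1/7 each): the attendant picks exactly this set with probability 1/15 regardless, and none is the prize; weight (1/7)·(1/15) = 1/105 each.
The weights sum to 1/35.
So P(the prize voucher in locker 7 | the attendant opened locker 1, locker 4, locker 5, and locker 6) = (1/105) / (1/35) = 1/3.

1/3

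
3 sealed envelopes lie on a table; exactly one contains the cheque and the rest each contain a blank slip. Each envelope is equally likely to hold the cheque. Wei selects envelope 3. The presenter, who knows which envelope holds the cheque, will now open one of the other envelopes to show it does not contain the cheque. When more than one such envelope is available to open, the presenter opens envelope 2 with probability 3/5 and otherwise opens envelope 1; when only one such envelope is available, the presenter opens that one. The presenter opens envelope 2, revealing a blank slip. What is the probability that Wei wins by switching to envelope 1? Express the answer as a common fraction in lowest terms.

Condition on the true location of the cheque.
If it is in envelope 1 (prior 1/3): only envelope 2 is available, probability 1; weight (1/3)·1 = 1/3.
If it is in envelope 2 (prior 1/3): the presenter opened envelope 2, so this case is ruled out; weight (1/3)·0 = 0.
If it is in envelope 3 (prior 1/3): envelope 2 is available, opened with probability 3/5; weight (1/3)·(3/5) = 1/5.
The weights sum to 8/15.
So P(the cheque in envelope 1 | the presenter opened envelope 2) = (1/3) / (8/15) = 5/8.

5/8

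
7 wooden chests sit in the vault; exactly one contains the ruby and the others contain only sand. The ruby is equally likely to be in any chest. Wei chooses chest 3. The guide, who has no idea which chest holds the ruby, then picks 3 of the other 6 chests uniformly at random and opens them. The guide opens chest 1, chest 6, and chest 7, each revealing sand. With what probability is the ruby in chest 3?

Because the guide chose which chests to open without knowing where the ruby is, the choice is independent of the prize location. Learning that none of the 3 opened chests holds the ruby simply rules out those 3 locations and leaves the remaining 4 chests still equally likely by symmetry.
So P(the ruby in chest 3) = 1/4.

1/4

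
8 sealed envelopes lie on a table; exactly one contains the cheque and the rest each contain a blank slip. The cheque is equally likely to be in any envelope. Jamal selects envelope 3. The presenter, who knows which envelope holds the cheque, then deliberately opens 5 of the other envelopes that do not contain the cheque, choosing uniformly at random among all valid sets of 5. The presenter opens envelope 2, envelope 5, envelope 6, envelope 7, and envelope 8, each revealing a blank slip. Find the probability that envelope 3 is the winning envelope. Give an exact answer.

1/8

Apply Bayes' rule, conditioning on where the cheque actually is.
If it is in either of envelopes 1 and 4 (prior 1/8 each): the presenter has 6 equally likely choices, so probability 1/6; weight (1/8)·(1/6) = 1/48 each.
If it is in any of envelopes 2, 5, 6, 7, and 8 (prior 1/8 each): that envelope was opened and seen not to hold the prize — ruled out; weight (1/8)·0 = 0 each.
If it is in envelope 3 (prior 1/8): the presenter has 21 equally likely choices, so probability 1/21; weight (1/8)·(1/21) = 1/168.
The weights sum to 1/21.
So P(the cheque in envelope 3 | the presenter opened envelope 2, envelope 5, envelope 6, envelope 7, and envelope 8) = (1/168) / (1/21) = 1/8.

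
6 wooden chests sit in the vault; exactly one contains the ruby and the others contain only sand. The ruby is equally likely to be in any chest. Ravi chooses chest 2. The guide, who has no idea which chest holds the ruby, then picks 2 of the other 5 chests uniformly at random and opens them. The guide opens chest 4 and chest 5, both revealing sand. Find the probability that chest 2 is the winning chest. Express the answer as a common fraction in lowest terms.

1/4

Consider each possible location of the ruby in turn.
If it is in any of chests 1, 2, 3, and 6 (prior 1/6 each): the guide picks exactly this set with probability 1/10 regardless, and none is the prize; weight (1/6)·(1/10) = 1/60 each.
If it is in either of chests 4 and 5 (prior 1/6 each): that chest was opened and seen not to hold the prize — ruled out; weight (1/6)·0 = 0 each.
The weights sum to 1/15.
So P(the ruby in chest 2 | the guide opened chest 4 and chest 5) = (1/60) / (1/15) = 1/4.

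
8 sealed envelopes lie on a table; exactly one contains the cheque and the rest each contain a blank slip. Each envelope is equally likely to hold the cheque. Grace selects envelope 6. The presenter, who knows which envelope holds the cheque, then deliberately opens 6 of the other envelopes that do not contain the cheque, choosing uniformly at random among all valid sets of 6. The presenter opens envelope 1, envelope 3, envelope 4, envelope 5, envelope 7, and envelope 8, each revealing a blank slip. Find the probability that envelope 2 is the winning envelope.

Condition on the true location of the cheque.
If it is in any of envelopes 1, 3, 4, 5, 7, and 8 (prior 1/8 each): that envelope was opened and seen not to hold the prize — ruled out; weight (1/8)·0 = 0 each.
If it is in envelope 2 (prior 1/8): the presenter has no choice, probability 1; weight (1/8)·1 = 1/8.
If it is in envelope 6 (prior 1/8): the presenter has 7 equally likely choices, so probability 1/7; weight (1/8)·(1/7) = 1/56.
The weights sum to 1/7.
So P(the cheque in envelope 2 | the presenter opened envelope 1, envelope 3, envelope 4, envelope 5, envelope 7, and envelope 8) = (1/8) / (1/7) = 7/8.

7/8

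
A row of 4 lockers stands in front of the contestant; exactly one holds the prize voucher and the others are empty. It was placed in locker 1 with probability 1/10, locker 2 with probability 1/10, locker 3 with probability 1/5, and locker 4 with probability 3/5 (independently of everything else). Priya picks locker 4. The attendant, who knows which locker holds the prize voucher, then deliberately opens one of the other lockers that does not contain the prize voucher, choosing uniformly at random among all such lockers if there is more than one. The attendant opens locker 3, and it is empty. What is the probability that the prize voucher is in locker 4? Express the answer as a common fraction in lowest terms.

2/3

Condition on the true location of the prize voucher.
If it is in either of lockers 1 and 2 (prior 1/10 each): the attendant has 2 equally likely choices, so probability 1/2; weight (1/10)·(1/2) = 1/20 each.
If it is in locker 3 (prior 1/5): the attendant opened locker 3, so this case is ruled out; weight (1/5)·0 = 0.
If it is in locker 4 (prior 3/5): the attendant has 3 equally likely choices, so probability 1/3; weight (3/5)·(1/3) = 1/5.
The weights sum to 3/10.
So P(the prize voucher in locker 4 | the attendant opened locker 3) = (1/5) / (3/10) = 2/3.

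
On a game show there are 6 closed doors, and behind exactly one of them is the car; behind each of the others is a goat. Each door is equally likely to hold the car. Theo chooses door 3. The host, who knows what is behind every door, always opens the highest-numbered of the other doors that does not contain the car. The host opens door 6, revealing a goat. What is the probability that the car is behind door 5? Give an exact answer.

1/5

Condition on the true location of the car.
If it is behind any of doors 1, 2, 3, 4, and 5 (prior 1/6 each): door 6 is the highest-numbered option available, probability 1; weight (1/6)·1 = 1/6 each.
If it is behind door 6 (prior 1/6): the host opened door 6, so this case is ruled out; weight (1/6)·0 = 0.
The weights sum to 5/6.
So P(the car behind door 5 | the host opened door 6) = (1/6) / (5/6) = 1/5.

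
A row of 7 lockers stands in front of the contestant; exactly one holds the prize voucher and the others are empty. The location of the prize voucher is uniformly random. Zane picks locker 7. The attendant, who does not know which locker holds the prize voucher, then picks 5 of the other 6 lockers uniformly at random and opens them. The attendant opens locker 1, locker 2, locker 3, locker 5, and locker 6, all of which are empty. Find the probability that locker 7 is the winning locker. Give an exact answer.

1/2

Condition on the true location of the prize voucher.
If it is in any of lockers 1, 2, 3, 5, and 6 (prior 1/7 each): that locker was opened and seen not to hold the prize — ruled out; weight (1/7)·0 = 0 each.
If it is in either of lockers 4 and 7 (prior 1/7 each): the attendant picks exactly this set with probability 1/6 regardless, and none is the prize; weight (1/7)·(1/6) = 1/42 each.
The weights sum to 1/21.
So P(the prize voucher in locker 7 | the attendant opened locker 1, locker 2, locker 3, locker 5, and locker 6) = (1/42) / (1/21) = 1/2.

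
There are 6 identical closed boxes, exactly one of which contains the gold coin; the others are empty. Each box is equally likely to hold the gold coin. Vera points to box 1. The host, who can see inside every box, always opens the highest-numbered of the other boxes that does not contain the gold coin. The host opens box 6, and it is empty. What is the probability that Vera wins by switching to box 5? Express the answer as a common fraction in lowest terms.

1/5

Consider each possible location of the gold coin in turn.
If it is in any of boxes 1, 2, 3, 4, and 5 (prior 1/6 each): box 6 is the highest-numbered option available, probability 1; weight (1/6)·1 = 1/6 each.
If it is in box 6 (prior 1/6): the host opened box 6, so this case is ruled out; weight (1/6)·0 = 0.
The weights sum to 5/6.
So P(the gold coin in box 5 | the host opened box 6) = (1/6) / (5/6) = 1/5.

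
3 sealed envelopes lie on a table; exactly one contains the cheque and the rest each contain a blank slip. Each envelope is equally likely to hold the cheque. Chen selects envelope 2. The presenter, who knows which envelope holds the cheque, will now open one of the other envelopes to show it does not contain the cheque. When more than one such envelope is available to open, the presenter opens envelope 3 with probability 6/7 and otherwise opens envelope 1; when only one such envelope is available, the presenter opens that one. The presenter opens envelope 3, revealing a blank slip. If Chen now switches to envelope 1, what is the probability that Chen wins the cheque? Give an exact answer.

Condition on the true location of the cheque.
If it is in envelope 1 (prior 1/3): only envelope 3 is available, probability 1; weight (1/3)·1 = 1/3.
If it is in envelope 2 (prior 1/3): envelope 3 is available, opened with probability 6/7; weight (1/3)·(6/7) = 2/7.
If it is in envelope 3 (prior 1/3): the presenter opened envelope 3, so this case is ruled out; weight (1/3)·0 = 0.
The weights sum to 13/21.
So P(the cheque in envelope 1 | the presenter opened envelope 3) = (1/3) / (13/21) = 7/13.

7/13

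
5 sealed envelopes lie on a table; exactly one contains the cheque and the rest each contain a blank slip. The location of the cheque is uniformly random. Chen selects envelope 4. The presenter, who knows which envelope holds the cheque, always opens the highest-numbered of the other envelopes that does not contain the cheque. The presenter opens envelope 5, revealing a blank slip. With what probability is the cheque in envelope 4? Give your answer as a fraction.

1/4

Condition on the true location of the cheque.
If it is in any of envelopes 1, 2, 3, and 4 (prior 1/5 each): envelope 5 is the highest-numbered option available, probability 1; weight (1/5)·1 = 1/5 each.
If it is in envelope 5 (prior 1/5): the presenter opened envelope 5, so this case is ruled out; weight (1/5)·0 = 0.
The weights sum to 4/5.
So P(the cheque in envelope 4 | the presenter opened envelope 5) = (1/5) / (4/5) = 1/4.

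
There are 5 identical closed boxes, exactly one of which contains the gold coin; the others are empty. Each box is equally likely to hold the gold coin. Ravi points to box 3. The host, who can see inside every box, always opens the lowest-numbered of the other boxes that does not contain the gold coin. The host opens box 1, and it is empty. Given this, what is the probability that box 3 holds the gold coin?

Condition on the true location of the gold coin.
If it is in box 1 (prior 1/5): the host opened box 1, so this case is ruled out; weight (1/5)·0 = 0.
If it is in any of boxes 2, 3, 4, and 5 (prior 1/5 each): box 1 is the lowest-numbered option available, probability 1; weight (1/5)·1 = 1/5 each.
The weights sum to 4/5.
So P(the gold coin in box 3 | the host opened box 1) = (1/5) / (4/5) = 1/4.

1/4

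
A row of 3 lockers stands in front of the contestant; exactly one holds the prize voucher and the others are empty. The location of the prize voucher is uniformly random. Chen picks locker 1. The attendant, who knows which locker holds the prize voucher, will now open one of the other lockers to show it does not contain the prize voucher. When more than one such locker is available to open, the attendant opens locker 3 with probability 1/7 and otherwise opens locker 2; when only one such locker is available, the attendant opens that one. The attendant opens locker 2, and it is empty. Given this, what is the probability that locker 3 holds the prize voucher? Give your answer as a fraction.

7/13

Consider each possible location of the prize voucher in turn.
If it is in locker 1 (prior 1/3): locker 3 is available but not opened, probability 6/7; weight (1/3)·(6/7) = 2/7.
If it is in locker 2 (prior 1/3): the attendant opened locker 2, so this case is ruled out; weight (1/3)·0 = 0.
If it is in locker 3 (prior 1/3): only locker 2 is available, probability 1; weight (1/3)·1 = 1/3.
The weights sum to 13/21.
So P(the prize voucher in locker 3 | the attendant opened locker 2) = (1/3) / (13/21) = 7/13.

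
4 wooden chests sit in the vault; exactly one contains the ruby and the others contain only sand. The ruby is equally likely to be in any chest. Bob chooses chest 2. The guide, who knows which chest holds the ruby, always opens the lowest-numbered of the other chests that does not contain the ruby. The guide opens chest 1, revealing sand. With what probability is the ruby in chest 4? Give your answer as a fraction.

1/3

Condition on the true location of the ruby.
If it is in chest 1 (prior 1/4): the guide opened chest 1, so this case is ruled out; weight (1/4)·0 = 0.
If it is in any of chests 2, 3, and 4 (prior 1/4 each): chest 1 is the lowest-numbered option available, probability 1; weight (1/4)·1 = 1/4 each.
The weights sum to 3/4.
So P(the ruby in chest 4 | the guide opened chest 1) = (1/4) / (3/4) = 1/3.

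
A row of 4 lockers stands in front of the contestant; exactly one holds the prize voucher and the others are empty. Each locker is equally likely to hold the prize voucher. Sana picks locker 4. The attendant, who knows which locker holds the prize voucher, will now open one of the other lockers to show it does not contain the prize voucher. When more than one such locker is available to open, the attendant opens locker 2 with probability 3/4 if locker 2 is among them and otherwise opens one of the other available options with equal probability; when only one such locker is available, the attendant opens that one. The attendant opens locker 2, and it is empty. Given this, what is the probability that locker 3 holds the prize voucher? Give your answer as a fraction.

1/3

Apply Bayes' rule, conditioning on where the prize voucher actually is.
If it is in any of lockers 1, 3, and 4 (prior 1/4 each): locker 2 is available, opened with probability 3/4; weight (1/4)·(3/4) = 3/16 each.
If it is in locker 2 (prior 1/4): the attendant opened locker 2, so this case is ruled out; weight (1/4)·0 = 0.
The weights sum to 9/16.
So P(the prize voucher in locker 3 | the attendant opened locker 2) = (3/16) / (9/16) = 1/3.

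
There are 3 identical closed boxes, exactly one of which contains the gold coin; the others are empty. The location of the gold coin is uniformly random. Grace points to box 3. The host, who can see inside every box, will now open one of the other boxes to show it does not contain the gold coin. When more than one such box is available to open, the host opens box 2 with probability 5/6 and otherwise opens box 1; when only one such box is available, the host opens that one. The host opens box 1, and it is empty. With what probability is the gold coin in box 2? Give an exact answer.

6/7

Apply Bayes' rule, conditioning on where the gold coin actually is.
If it is in box 1 (prior 1/3): the host opened box 1, so this case is ruled out; weight (1/3)·0 = 0.
If it is in box 2 (prior 1/3): only box 1 is available, probability 1; weight (1/3)·1 = 1/3.
If it is in box 3 (prior 1/3): box 2 is available but not opened, probability 1/6; weight (1/3)·(1/6) = 1/18.
The weights sum to 7/18.
So P(the gold coin in box 2 | the host opened box 1) = (1/3) / (7/18) = 6/7.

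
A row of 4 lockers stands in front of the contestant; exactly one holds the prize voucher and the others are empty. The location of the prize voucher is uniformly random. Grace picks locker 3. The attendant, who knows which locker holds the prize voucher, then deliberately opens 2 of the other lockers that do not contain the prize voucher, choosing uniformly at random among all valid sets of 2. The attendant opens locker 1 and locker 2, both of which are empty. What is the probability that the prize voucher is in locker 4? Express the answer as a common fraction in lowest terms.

Condition on the true location of the prize voucher.
If it is in either of lockers 1 and 2 (prior 1/4 each): that locker was opened and seen not to hold the prize — ruled out; weight (1/4)·0 = 0 each.
If it is in locker 3 (prior 1/4): the attendant has 3 equally likely choices, so probability 1/3; weight (1/4)·(1/3) = 1/12.
If it is in locker 4 (prior 1/4): the attendant has no choice, probability 1; weight (1/4)·1 = 1/4.
The weights sum to 1/3.
So P(the prize voucher in locker 4 | the attendant opened locker 1 and locker 2) = (1/4) / (1/3) = 3/4.

3/4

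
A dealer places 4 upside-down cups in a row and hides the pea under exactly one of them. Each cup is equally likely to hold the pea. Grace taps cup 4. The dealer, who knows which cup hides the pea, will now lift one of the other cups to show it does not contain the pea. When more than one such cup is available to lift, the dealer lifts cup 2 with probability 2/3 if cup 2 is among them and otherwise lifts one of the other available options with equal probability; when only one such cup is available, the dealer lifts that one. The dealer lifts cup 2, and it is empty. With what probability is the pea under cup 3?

1/3

Consider each possible location of the pea in turn.
If it is under any of cups 1, 3, and 4 (prior 1/4 each): cup 2 is available, opened with probability 2/3; weight (1/4)·(2/3) = 1/6 each.
If it is under cup 2 (prior 1/4): the dealer opened cup 2, so this case is ruled out; weight (1/4)·0 = 0.
The weights sum to 1/2.
So P(the pea under cup 3 | the dealer opened cup 2) = (1/6) / (1/2) = 1/3.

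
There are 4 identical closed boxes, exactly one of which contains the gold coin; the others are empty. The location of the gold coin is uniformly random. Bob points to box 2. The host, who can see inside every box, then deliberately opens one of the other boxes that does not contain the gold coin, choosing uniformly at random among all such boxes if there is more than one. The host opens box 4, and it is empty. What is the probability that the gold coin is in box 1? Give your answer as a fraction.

Consider each possible location of the gold coin in turn.
If it is in either of boxes 1 and 3 (prior 1/4 each): the host has 2 equally likely choices, so probability 1/2; weight (1/4)·(1/2) = 1/8 each.
If it is in box 2 (prior 1/4): the host has 3 equally likely choices, so probability 1/3; weight (1/4)·(1/3) = 1/12.
If it is in box 4 (prior 1/4): the host opened box 4, so this case is ruled out; weight (1/4)·0 = 0.
The weights sum to 1/3.
So P(the gold coin in box 1 | the host opened box 4) = (1/8) / (1/3) = 3/8.

3/8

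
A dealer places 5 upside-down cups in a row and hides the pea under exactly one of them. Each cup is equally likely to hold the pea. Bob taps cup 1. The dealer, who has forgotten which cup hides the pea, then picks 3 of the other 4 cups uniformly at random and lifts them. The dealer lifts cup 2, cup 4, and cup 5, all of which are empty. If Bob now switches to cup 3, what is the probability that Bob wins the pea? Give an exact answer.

Apply Bayes' rule, conditioning on where the pea actually is.
If it is under either of cups 1 and 3 (prior 1/5 each): the dealer picks exactly this set with probability 1/4 regardless, and none is the prize; weight (1/5)·(1/4) = 1/20 each.
If it is under any of cups 2, 4, and 5 (prior 1/5 each): that cup was opened and seen not to hold the prize — ruled out; weight (1/5)·0 = 0 each.
The weights sum to 1/10.
So P(the pea under cup 3 | the dealer opened cup 2, cup 4, and cup 5) = (1/20) / (1/10) = 1/2.

1/2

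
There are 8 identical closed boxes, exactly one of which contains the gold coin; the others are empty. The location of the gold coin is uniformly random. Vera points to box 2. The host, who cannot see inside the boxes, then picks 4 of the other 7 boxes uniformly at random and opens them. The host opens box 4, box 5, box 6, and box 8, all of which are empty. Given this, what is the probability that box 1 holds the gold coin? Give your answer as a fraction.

Condition on the true location of the gold coin.
If it is in any of boxes 1, 2, 3, and 7 (prior 1/8 each): the host picks exactly this set with probability 1/35 regardless, and none is the prize; weight (1/8)·(1/35) = 1/280 each.
If it is in any of boxes 4, 5, 6, and 8 (prior 1/8 each): that box was opened and seen not to hold the prize — ruled out; weight (1/8)·0 = 0 each.
The weights sum to 1/70.
So P(the gold coin in box 1 | the host opened box 4, box 5, box 6, and box 8) = (1/280) / (1/70) = 1/4.

1/4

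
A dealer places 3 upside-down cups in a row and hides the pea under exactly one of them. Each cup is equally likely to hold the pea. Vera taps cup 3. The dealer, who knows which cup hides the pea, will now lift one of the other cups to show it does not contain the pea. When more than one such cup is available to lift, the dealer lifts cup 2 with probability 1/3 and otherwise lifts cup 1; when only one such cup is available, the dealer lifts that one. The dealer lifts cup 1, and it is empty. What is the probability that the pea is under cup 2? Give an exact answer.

3/5

Consider each possible location of the pea in turn.
If it is under cup 1 (prior 1/3): the dealer opened cup 1, so this case is ruled out; weight (1/3)·0 = 0.
If it is under cup 2 (prior 1/3): only cup 1 is available, probability 1; weight (1/3)·1 = 1/3.
If it is under cup 3 (prior 1/3): cup 2 is available but not opened, probability 2/3; weight (1/3)·(2/3) = 2/9.
The weights sum to 5/9.
So P(the pea under cup 2 | the dealer opened cup 1) = (1/3) / (5/9) = 3/5.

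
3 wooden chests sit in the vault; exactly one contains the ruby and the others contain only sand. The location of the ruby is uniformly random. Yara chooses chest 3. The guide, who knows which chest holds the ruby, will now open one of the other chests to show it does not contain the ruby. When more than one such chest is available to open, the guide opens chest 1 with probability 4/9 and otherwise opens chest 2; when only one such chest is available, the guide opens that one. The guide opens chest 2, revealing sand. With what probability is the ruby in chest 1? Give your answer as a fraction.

Apply Bayes' rule, conditioning on where the ruby actually is.
If it is in chest 1 (prior 1/3): only chest 2 is available, probability 1; weight (1/3)·1 = 1/3.
If it is in chest 2 (prior 1/3): the guide opened chest 2, so this case is ruled out; weight (1/3)·0 = 0.
If it is in chest 3 (prior 1/3): chest 1 is available but not opened, probability 5/9; weight (1/3)·(5/9) = 5/27.
The weights sum to 14/27.
So P(the ruby in chest 1 | the guide opened chest 2) = (1/3) / (14/27) = 9/14.

9/14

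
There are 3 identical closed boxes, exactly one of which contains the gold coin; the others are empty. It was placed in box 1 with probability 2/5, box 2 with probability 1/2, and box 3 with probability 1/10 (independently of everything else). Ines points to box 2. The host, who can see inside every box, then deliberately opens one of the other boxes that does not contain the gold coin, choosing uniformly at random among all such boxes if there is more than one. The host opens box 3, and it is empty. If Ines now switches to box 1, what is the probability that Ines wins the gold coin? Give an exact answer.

Apply Bayes' rule, conditioning on where the gold coin actually is.
If it is in box 1 (prior 2/5): the host has no choice, probability 1; weight (2/5)·1 = 2/5.
If it is in box 2 (prior 1/2): the host has 2 equally likely choices, so probability 1/2; weight (1/2)·(1/2) = 1/4.
If it is in box 3 (prior 1/10): the host opened box 3, so this case is ruled out; weight (1/10)·0 = 0.
The weights sum to 13/20.
So P(the gold coin in box 1 | the host opened box 3) = (2/5) / (13/20) = 8/13.

8/13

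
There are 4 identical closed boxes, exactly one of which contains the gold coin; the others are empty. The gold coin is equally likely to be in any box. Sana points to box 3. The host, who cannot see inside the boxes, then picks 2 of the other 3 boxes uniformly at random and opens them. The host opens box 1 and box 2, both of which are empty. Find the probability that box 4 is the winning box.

1/2

Because the host chose which boxes to open without knowing where the gold coin is, the choice is independent of the prize location. Learning that none of the 2 opened boxes holds the gold coin simply rules out those 2 locations and leaves the remaining 2 boxes still equally likely by symmetry.
So P(the gold coin in box 4) = 1/2.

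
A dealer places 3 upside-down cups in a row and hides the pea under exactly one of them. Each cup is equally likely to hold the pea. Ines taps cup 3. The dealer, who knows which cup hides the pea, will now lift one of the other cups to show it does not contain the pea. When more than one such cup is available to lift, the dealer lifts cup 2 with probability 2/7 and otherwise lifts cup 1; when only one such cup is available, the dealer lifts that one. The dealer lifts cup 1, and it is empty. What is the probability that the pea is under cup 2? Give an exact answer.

7/12

Consider each possible location of the pea in turn.
If it is under cup 1 (prior 1/3): the dealer opened cup 1, so this case is ruled out; weight (1/3)·0 = 0.
If it is under cup 2 (prior 1/3): only cup 1 is available, probability 1; weight (1/3)·1 = 1/3.
If it is under cup 3 (prior 1/3): cup 2 is available but not opened, probability 5/7; weight (1/3)·(5/7) = 5/21.
The weights sum to 4/7.
So P(the pea under cup 2 | the dealer opened cup 1) = (1/3) / (4/7) = 7/12.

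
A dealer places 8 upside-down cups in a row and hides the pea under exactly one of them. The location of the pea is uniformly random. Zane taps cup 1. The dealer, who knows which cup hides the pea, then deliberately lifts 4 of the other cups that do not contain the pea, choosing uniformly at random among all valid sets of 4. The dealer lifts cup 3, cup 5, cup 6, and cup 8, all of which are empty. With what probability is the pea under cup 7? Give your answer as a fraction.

7/24

Apply Bayes' rule, conditioning on where the pea actually is.
If it is under cup 1 (prior 1/8): the dealer has 35 equally likely choices, so probability 1/35; weight (1/8)·(1/35) = 1/280.
If it is under any of cups 2, 4, and 7 (prior 1/8 each): the dealer has 15 equally likely choices, so probability 1/15; weight (1/8)·(1/15) = 1/120 each.
If it is under any of cups 3, 5, 6, and 8 (prior 1/8 each): that cup was opened and seen not to hold the prize — ruled out; weight (1/8)·0 = 0 each.
The weights sum to 1/35.
So P(the pea under cup 7 | the dealer opened cup 3, cup 5, cup 6, and cup 8) = (1/120) / (1/35) = 7/24.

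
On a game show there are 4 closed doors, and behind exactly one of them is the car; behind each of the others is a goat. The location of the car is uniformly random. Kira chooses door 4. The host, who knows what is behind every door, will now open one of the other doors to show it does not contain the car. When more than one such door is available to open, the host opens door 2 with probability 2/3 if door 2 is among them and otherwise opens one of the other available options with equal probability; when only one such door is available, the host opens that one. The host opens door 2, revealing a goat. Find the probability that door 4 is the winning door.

1/3

Condition on the true location of the car.
If it is behind any of doors 1, 3, and 4 (prior 1/4 each): door 2 is available, opened with probability 2/3; weight (1/4)·(2/3) = 1/6 each.
If it is behind door 2 (prior 1/4): the host opened door 2, so this case is ruled out; weight (1/4)·0 = 0.
The weights sum to 1/2.
So P(the car behind door 4 | the host opened door 2) = (1/6) / (1/2) = 1/3.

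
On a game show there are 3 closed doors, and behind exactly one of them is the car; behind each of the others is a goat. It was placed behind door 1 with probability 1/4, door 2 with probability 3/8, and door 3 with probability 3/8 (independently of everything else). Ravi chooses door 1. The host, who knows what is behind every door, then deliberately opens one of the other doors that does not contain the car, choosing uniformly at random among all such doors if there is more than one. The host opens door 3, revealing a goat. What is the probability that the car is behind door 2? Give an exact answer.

Apply Bayes' rule, conditioning on where the car actually is.
If it is behind door 1 (prior 1/4): the host has 2 equally likely choices, so probability 1/2; weight (1/4)·(1/2) = 1/8.
If it is behind door 2 (prior 3/8): the host has no choice, probability 1; weight (3/8)·1 = 3/8.
If it is behind door 3 (prior 3/8): the host opened door 3, so this case is ruled out; weight (3/8)·0 = 0.
The weights sum to 1/2.
So P(the car behind door 2 | the host opened door 3) = (3/8) / (1/2) = 3/4.

3/4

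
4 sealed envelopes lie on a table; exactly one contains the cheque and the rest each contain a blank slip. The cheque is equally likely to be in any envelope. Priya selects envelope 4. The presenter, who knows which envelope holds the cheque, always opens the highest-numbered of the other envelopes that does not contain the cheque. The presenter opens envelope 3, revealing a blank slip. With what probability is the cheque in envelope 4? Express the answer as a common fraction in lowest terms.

Apply Bayes' rule, conditioning on where the cheque actually is.
If it is in any of envelopes 1, 2, and 4 (prior 1/4 each): envelope 3 is the highest-numbered option available, probability 1; weight (1/4)·1 = 1/4 each.
If it is in envelope 3 (prior 1/4): the presenter opened envelope 3, so this case is ruled out; weight (1/4)·0 = 0.
The weights sum to 3/4.
So P(the cheque in envelope 4 | the presenter opened envelope 3) = (1/4) / (3/4) = 1/3.

1/3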